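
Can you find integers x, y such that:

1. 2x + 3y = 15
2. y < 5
Yes

Take x = 3, y = 3. Substituting into each constraint:
  (1) 2(3) + 3(3) = 15 ✓
  (2) 3 < 5 ✓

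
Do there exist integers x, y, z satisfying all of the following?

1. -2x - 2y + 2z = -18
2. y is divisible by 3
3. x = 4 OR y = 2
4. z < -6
Yes

Take x = 4, y = -3, z = -8. Substituting into each constraint:
  (1) -2(4) - 2(-3) + 2(-8) = -18 ✓
  (2) -3 = 3 × -1, remainder 0 ✓
  (3) x = 4, target 4 ✓ (first branch holds)
  (4) -8 < -6 ✓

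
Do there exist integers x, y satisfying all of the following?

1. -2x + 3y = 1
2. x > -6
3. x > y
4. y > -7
Yes

Take x = 4, y = 3. Substituting into each constraint:
  (1) -2(4) + 3(3) = 1 ✓
  (2) 4 > -6 ✓
  (3) 4 > 3 ✓
  (4) 3 > -7 ✓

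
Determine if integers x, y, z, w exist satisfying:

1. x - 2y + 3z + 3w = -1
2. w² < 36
Yes

Take x = 0, y = 2, z = 1, w = 0. Substituting into each constraint:
  (1) 0 - 2(2) + 3(1) + 3(0) = -1 ✓
  (2) w² = (0)² = 0, and 0 < 36 ✓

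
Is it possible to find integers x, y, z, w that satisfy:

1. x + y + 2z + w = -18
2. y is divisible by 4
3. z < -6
Yes

Take x = -4, y = 0, z = -7, w = 0. Substituting into each constraint:
  (1) (-4) + 0 + 2(-7) + 0 = -18 ✓
  (2) 0 = 4 × 0, remainder 0 ✓
  (3) -7 < -6 ✓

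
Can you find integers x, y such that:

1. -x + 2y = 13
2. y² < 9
Yes

Take x = -13, y = 0. Substituting into each constraint:
  (1) 13 + 2(0) = 13 ✓
  (2) y² = (0)² = 0, and 0 < 9 ✓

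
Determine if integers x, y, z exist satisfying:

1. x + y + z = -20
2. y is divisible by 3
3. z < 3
Yes

Take x = -20, y = 0, z = 0. Substituting into each constraint:
  (1) (-20) + 0 + 0 = -20 ✓
  (2) 0 = 3 × 0, remainder 0 ✓
  (3) 0 < 3 ✓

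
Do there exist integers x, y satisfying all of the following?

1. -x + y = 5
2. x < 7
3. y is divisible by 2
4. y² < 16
Yes

Take x = -5, y = 0. Substituting into each constraint:
  (1) 5 + 0 = 5 ✓
  (2) -5 < 7 ✓
  (3) 0 = 2 × 0, remainder 0 ✓
  (4) y² = (0)² = 0, and 0 < 16 ✓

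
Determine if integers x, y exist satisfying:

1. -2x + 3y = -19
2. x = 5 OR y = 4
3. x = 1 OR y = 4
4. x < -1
No

A contradictory subset is {-2x + 3y = -19, x = 5 OR y = 4, x < -1}. No integer assignment can satisfy these jointly:

  - -2x + 3y = -19: is a linear equation tying the variables together
  - x = 5 OR y = 4: forces a choice: either x = 5 or y = 4
  - x < -1: bounds one variable relative to a constant

Split on the disjunction (x = 5 OR y = 4):
  • If x = 5: this contradicts the bound x ≤ -2.
  • If y = 4: with y = 4, every remaining term of the linear equation is divisible by 2, so the left side is ≡ 0 (mod 2); but the right side -31 ≡ 1 (mod 2). No integers can satisfy it.
Both branches are infeasible, so the system has no integer solution.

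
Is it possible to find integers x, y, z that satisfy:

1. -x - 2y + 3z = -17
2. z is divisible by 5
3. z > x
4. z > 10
Yes

Take x = 0, y = 31, z = 15. Substituting into each constraint:
  (1) 0 - 2(31) + 3(15) = -17 ✓
  (2) 15 = 5 × 3, remainder 0 ✓
  (3) 15 > 0 ✓
  (4) 15 > 10 ✓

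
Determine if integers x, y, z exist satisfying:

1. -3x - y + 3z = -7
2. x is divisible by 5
Yes

Take x = 0, y = 7, z = 0. Substituting into each constraint:
  (1) -3(0) + (-7) + 3(0) = -7 ✓
  (2) 0 = 5 × 0, remainder 0 ✓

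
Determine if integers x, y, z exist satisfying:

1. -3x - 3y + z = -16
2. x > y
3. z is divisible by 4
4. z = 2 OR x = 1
Yes

Take x = 1, y = -1, z = -16. Substituting into each constraint:
  (1) -3(1) - 3(-1) + (-16) = -16 ✓
  (2) 1 > -1 ✓
  (3) -16 = 4 × -4, remainder 0 ✓
  (4) x = 1, target 1 ✓ (second branch holds)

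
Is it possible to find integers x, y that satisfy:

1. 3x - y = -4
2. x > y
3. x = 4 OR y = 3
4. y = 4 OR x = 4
No

A contradictory subset is {3x - y = -4, x > y, x = 4 OR y = 3}. No integer assignment can satisfy these jointly:

  - 3x - y = -4: is a linear equation tying the variables together
  - x > y: bounds one variable relative to another variable
  - x = 4 OR y = 3: forces a choice: either x = 4 or y = 3

Split on the disjunction (x = 4 OR y = 3):
  • If x = 4: the equation forces y = 16, giving (x, y) = (4, 16), which violates x > y.
  • If y = 3: with y = 3, every remaining term of the linear equation is divisible by 3, so the left side is ≡ 0 (mod 3); but the right side -1 ≡ 2 (mod 3). No integers can satisfy it.
Both branches are infeasible, so the system has no integer solution.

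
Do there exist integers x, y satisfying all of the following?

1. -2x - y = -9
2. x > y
Yes

Take x = 4, y = 1. Substituting into each constraint:
  (1) -2(4) + (-1) = -9 ✓
  (2) 4 > 1 ✓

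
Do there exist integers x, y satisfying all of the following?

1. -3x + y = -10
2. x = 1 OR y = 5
Yes

Take x = 5, y = 5. Substituting into each constraint:
  (1) -3(5) + 5 = -10 ✓
  (2) y = 5, target 5 ✓ (second branch holds)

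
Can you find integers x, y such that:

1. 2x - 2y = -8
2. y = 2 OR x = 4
Yes

Take x = -2, y = 2. Substituting into each constraint:
  (1) 2(-2) - 2(2) = -8 ✓
  (2) y = 2, target 2 ✓ (first branch holds)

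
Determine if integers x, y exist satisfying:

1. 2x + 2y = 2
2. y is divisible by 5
Yes

Take x = 1, y = 0. Substituting into each constraint:
  (1) 2(1) + 2(0) = 2 ✓
  (2) 0 = 5 × 0, remainder 0 ✓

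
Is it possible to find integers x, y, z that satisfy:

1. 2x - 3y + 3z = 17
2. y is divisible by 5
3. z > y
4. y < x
Yes

Take x = 7, y = 0, z = 1. Substituting into each constraint:
  (1) 2(7) - 3(0) + 3(1) = 17 ✓
  (2) 0 = 5 × 0, remainder 0 ✓
  (3) 1 > 0 ✓
  (4) 0 < 7 ✓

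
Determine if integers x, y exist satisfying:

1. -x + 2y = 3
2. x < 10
Yes

Take x = 1, y = 2. Substituting into each constraint:
  (1) (-1) + 2(2) = 3 ✓
  (2) 1 < 10 ✓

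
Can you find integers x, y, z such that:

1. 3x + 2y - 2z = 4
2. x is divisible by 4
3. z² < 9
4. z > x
Yes

Take x = 0, y = 3, z = 1. Substituting into each constraint:
  (1) 3(0) + 2(3) - 2(1) = 4 ✓
  (2) 0 = 4 × 0, remainder 0 ✓
  (3) z² = (1)² = 1, and 1 < 9 ✓
  (4) 1 > 0 ✓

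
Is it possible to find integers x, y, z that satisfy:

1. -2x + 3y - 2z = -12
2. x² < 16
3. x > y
Yes

Take x = 1, y = 0, z = 5. Substituting into each constraint:
  (1) -2(1) + 3(0) - 2(5) = -12 ✓
  (2) x² = (1)² = 1, and 1 < 16 ✓
  (3) 1 > 0 ✓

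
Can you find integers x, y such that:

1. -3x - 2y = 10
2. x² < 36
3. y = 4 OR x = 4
Yes

Take x = 4, y = -11. Substituting into each constraint:
  (1) -3(4) - 2(-11) = 10 ✓
  (2) x² = (4)² = 16, and 16 < 36 ✓
  (3) x = 4, target 4 ✓ (second branch holds)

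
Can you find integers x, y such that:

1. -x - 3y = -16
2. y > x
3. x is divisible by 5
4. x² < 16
No

The full constraint system is jointly infeasible over the integers. Each constraint and what it forces:

  - -x - 3y = -16: is a linear equation tying the variables together
  - y > x: bounds one variable relative to another variable
  - x is divisible by 5: restricts x to multiples of 5
  - x² < 16: restricts x to |x| ≤ 3

The bounds confine x to {0} with 5 | x. For each value, substitute into the equation:
  • x = 0: the equation gives -3y = -16, so y would not be an integer.
Every case fails, so no integer solution exists.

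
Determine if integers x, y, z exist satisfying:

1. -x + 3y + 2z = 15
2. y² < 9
Yes

Take x = -15, y = 0, z = 0. Substituting into each constraint:
  (1) 15 + 3(0) + 2(0) = 15 ✓
  (2) y² = (0)² = 0, and 0 < 9 ✓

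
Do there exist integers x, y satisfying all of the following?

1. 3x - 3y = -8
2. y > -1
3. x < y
No

Even the single constraint (3x - 3y = -8) is infeasible over the integers.

  - 3x - 3y = -8: every term on the left is divisible by 3, so the LHS ≡ 0 (mod 3), but the RHS -8 is not — no integer solution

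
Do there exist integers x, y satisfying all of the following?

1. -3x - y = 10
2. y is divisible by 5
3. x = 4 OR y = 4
No

The full constraint system is jointly infeasible over the integers. Each constraint and what it forces:

  - -3x - y = 10: is a linear equation tying the variables together
  - y is divisible by 5: restricts y to multiples of 5
  - x = 4 OR y = 4: forces a choice: either x = 4 or y = 4

Split on the disjunction (x = 4 OR y = 4):
  • If x = 4: with x = 4, writing y = 5y', every remaining term of the linear equation is divisible by 5, so the left side is ≡ 0 (mod 5); but the right side 22 ≡ 2 (mod 5). No integers can satisfy it.
  • If y = 4: this contradicts the divisibility constraint — 4 is not a multiple of 5.
Both branches are infeasible, so the system has no integer solution.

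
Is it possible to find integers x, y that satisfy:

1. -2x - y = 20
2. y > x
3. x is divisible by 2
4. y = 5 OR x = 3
No

A contradictory subset is {-2x - y = 20, y > x, y = 5 OR x = 3}. No integer assignment can satisfy these jointly:

  - -2x - y = 20: is a linear equation tying the variables together
  - y > x: bounds one variable relative to another variable
  - y = 5 OR x = 3: forces a choice: either y = 5 or x = 3

Split on the disjunction (y = 5 OR x = 3):
  • If y = 5: with y = 5, every remaining term of the linear equation is divisible by 2, so the left side is ≡ 0 (mod 2); but the right side 25 ≡ 1 (mod 2). No integers can satisfy it.
  • If x = 3: the equation forces y = -26, giving (x, y) = (3, -26), which violates y > x.
Both branches are infeasible, so the system has no integer solution.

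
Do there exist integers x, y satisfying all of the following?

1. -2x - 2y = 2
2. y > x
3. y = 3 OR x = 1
Yes

Take x = -4, y = 3. Substituting into each constraint:
  (1) -2(-4) - 2(3) = 2 ✓
  (2) 3 > -4 ✓
  (3) y = 3, target 3 ✓ (first branch holds)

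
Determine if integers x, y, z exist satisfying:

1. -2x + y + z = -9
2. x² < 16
Yes

Take x = 0, y = 0, z = -9. Substituting into each constraint:
  (1) -2(0) + 0 + (-9) = -9 ✓
  (2) x² = (0)² = 0, and 0 < 16 ✓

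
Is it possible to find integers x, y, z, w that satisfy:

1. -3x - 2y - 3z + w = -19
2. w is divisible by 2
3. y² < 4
Yes

Take x = 5, y = 1, z = 0, w = -2. Substituting into each constraint:
  (1) -3(5) - 2(1) - 3(0) + (-2) = -19 ✓
  (2) -2 = 2 × -1, remainder 0 ✓
  (3) y² = (1)² = 1, and 1 < 4 ✓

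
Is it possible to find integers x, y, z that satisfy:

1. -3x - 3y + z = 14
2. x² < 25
Yes

Take x = -4, y = 0, z = 2. Substituting into each constraint:
  (1) -3(-4) - 3(0) + 2 = 14 ✓
  (2) x² = (-4)² = 16, and 16 < 25 ✓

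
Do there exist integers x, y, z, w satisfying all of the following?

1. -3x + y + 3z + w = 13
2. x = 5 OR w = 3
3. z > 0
Yes

Take x = -2, y = 1, z = 1, w = 3. Substituting into each constraint:
  (1) -3(-2) + 1 + 3(1) + 3 = 13 ✓
  (2) w = 3, target 3 ✓ (second branch holds)
  (3) 1 > 0 ✓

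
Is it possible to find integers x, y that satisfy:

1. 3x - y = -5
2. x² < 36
Yes

Take x = -1, y = 2. Substituting into each constraint:
  (1) 3(-1) + (-2) = -5 ✓
  (2) x² = (-1)² = 1, and 1 < 36 ✓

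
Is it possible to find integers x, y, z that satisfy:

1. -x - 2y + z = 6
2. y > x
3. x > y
No

A contradictory subset is {y > x, x > y}. No integer assignment can satisfy these jointly:

  - y > x: bounds one variable relative to another variable
  - x > y: bounds one variable relative to another variable

Direct contradiction: y > x and x > y cannot both hold.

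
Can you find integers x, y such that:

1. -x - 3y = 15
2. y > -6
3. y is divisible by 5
Yes

Take x = -15, y = 0. Substituting into each constraint:
  (1) 15 - 3(0) = 15 ✓
  (2) 0 > -6 ✓
  (3) 0 = 5 × 0, remainder 0 ✓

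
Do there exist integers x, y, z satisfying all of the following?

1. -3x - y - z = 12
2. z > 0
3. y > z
Yes

Take x = -5, y = 2, z = 1. Substituting into each constraint:
  (1) -3(-5) + (-2) + (-1) = 12 ✓
  (2) 1 > 0 ✓
  (3) 2 > 1 ✓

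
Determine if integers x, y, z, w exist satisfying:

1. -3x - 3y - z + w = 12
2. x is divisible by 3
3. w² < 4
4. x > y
Yes

Take x = 0, y = -2, z = -5, w = 1. Substituting into each constraint:
  (1) -3(0) - 3(-2) + 5 + 1 = 12 ✓
  (2) 0 = 3 × 0, remainder 0 ✓
  (3) w² = (1)² = 1, and 1 < 4 ✓
  (4) 0 > -2 ✓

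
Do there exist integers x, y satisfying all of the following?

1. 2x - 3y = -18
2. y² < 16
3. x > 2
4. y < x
No

A contradictory subset is {2x - 3y = -18, y² < 16, y < x}. No integer assignment can satisfy these jointly:

  - 2x - 3y = -18: is a linear equation tying the variables together
  - y² < 16: restricts y to |y| ≤ 3
  - y < x: bounds one variable relative to another variable

Propagating the comparison: x > y and y ≥ -3 give x ≥ -2. Range argument: with x ∈ [-2, ∞], y ∈ [-3, 3], the left side of the equation is at least -13, but the right side is -18 < -13. No integer solution exists.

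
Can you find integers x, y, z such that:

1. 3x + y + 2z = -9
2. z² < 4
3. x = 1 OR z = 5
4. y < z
Yes

Take x = 1, y = -10, z = -1. Substituting into each constraint:
  (1) 3(1) + (-10) + 2(-1) = -9 ✓
  (2) z² = (-1)² = 1, and 1 < 4 ✓
  (3) x = 1, target 1 ✓ (first branch holds)
  (4) -10 < -1 ✓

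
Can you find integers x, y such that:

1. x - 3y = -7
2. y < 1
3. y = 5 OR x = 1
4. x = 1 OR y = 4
No

A contradictory subset is {x - 3y = -7, y < 1, y = 5 OR x = 1}. No integer assignment can satisfy these jointly:

  - x - 3y = -7: is a linear equation tying the variables together
  - y < 1: bounds one variable relative to a constant
  - y = 5 OR x = 1: forces a choice: either y = 5 or x = 1

Split on the disjunction (y = 5 OR x = 1):
  • If y = 5: this contradicts the bound y ≤ 0.
  • If x = 1: with x = 1, every remaining term of the linear equation is divisible by 3, so the left side is ≡ 0 (mod 3); but the right side -8 ≡ 1 (mod 3). No integers can satisfy it.
Both branches are infeasible, so the system has no integer solution.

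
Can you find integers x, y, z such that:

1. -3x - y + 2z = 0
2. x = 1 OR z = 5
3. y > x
Yes

Take x = 2, y = 4, z = 5. Substituting into each constraint:
  (1) -3(2) + (-4) + 2(5) = 0 ✓
  (2) z = 5, target 5 ✓ (second branch holds)
  (3) 4 > 2 ✓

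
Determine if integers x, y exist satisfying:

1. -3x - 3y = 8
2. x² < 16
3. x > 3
No

Even the single constraint (-3x - 3y = 8) is infeasible over the integers.

  - -3x - 3y = 8: every term on the left is divisible by 3, so the LHS ≡ 0 (mod 3), but the RHS 8 is not — no integer solution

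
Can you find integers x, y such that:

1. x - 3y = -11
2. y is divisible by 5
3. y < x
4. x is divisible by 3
No

A contradictory subset is {x - 3y = -11, x is divisible by 3}. No integer assignment can satisfy these jointly:

  - x - 3y = -11: is a linear equation tying the variables together
  - x is divisible by 3: restricts x to multiples of 3

Modular obstruction: writing x = 3x', every remaining term of the linear equation is divisible by 3, so the left side is ≡ 0 (mod 3); but the right side -11 ≡ 1 (mod 3). No integers can satisfy it.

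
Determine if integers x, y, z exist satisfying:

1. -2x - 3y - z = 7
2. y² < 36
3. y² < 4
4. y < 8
Yes

Take x = -5, y = 1, z = 0. Substituting into each constraint:
  (1) -2(-5) - 3(1) + 0 = 7 ✓
  (2) y² = (1)² = 1, and 1 < 36 ✓
  (3) y² = (1)² = 1, and 1 < 4 ✓
  (4) 1 < 8 ✓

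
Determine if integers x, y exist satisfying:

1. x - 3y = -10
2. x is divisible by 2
Yes

Take x = 2, y = 4. Substituting into each constraint:
  (1) 2 - 3(4) = -10 ✓
  (2) 2 = 2 × 1, remainder 0 ✓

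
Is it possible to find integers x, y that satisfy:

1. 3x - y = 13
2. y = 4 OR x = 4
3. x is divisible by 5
No

The full constraint system is jointly infeasible over the integers. Each constraint and what it forces:

  - 3x - y = 13: is a linear equation tying the variables together
  - y = 4 OR x = 4: forces a choice: either y = 4 or x = 4
  - x is divisible by 5: restricts x to multiples of 5

Split on the disjunction (y = 4 OR x = 4):
  • If y = 4: with y = 4, writing x = 5x', every remaining term of the linear equation is divisible by 15, so the left side is ≡ 0 (mod 15); but the right side 17 ≡ 2 (mod 15). No integers can satisfy it.
  • If x = 4: this contradicts the divisibility constraint — 4 is not a multiple of 5.
Both branches are infeasible, so the system has no integer solution.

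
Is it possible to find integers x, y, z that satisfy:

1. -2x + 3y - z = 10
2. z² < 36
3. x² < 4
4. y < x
No

The full constraint system is jointly infeasible over the integers. Each constraint and what it forces:

  - -2x + 3y - z = 10: is a linear equation tying the variables together
  - z² < 36: restricts z to |z| ≤ 5
  - x² < 4: restricts x to |x| ≤ 1
  - y < x: bounds one variable relative to another variable

Propagating the comparison: y < x and x ≤ 1 give y ≤ 0. Range argument: with x ∈ [-1, 1], y ∈ [−∞, 0], z ∈ [-5, 5], the left side of the equation is at most 7, but the right side is 10 > 7. No integer solution exists.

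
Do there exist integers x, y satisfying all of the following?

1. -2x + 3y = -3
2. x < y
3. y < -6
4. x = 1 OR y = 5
No

A contradictory subset is {-2x + 3y = -3, y < -6, x = 1 OR y = 5}. No integer assignment can satisfy these jointly:

  - -2x + 3y = -3: is a linear equation tying the variables together
  - y < -6: bounds one variable relative to a constant
  - x = 1 OR y = 5: forces a choice: either x = 1 or y = 5

Split on the disjunction (x = 1 OR y = 5):
  • If x = 1: with x = 1, every remaining term of the linear equation is divisible by 3, so the left side is ≡ 0 (mod 3); but the right side -1 ≡ 2 (mod 3). No integers can satisfy it.
  • If y = 5: this contradicts the bound y ≤ -7.
Both branches are infeasible, so the system has no integer solution.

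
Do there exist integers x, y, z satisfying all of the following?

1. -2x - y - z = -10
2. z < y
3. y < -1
Yes

Take x = 8, y = -2, z = -4. Substituting into each constraint:
  (1) -2(8) + 2 + 4 = -10 ✓
  (2) -4 < -2 ✓
  (3) -2 < -1 ✓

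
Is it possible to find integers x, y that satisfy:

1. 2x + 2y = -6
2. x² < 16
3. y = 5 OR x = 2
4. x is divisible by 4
No

The full constraint system is jointly infeasible over the integers. Each constraint and what it forces:

  - 2x + 2y = -6: is a linear equation tying the variables together
  - x² < 16: restricts x to |x| ≤ 3
  - y = 5 OR x = 2: forces a choice: either y = 5 or x = 2
  - x is divisible by 4: restricts x to multiples of 4

Split on the disjunction (y = 5 OR x = 2):
  • If y = 5: the equation forces x = -8, but x² < 16 requires |x| ≤ 3.
  • If x = 2: this contradicts the divisibility constraint — 2 is not a multiple of 4.
Both branches are infeasible, so the system has no integer solution.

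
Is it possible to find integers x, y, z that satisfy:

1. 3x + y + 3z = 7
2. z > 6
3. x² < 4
Yes

Take x = 0, y = -14, z = 7. Substituting into each constraint:
  (1) 3(0) + (-14) + 3(7) = 7 ✓
  (2) 7 > 6 ✓
  (3) x² = (0)² = 0, and 0 < 4 ✓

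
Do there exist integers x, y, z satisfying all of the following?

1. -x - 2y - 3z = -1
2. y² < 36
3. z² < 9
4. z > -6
Yes

Take x = 0, y = 2, z = -1. Substituting into each constraint:
  (1) 0 - 2(2) - 3(-1) = -1 ✓
  (2) y² = (2)² = 4, and 4 < 36 ✓
  (3) z² = (-1)² = 1, and 1 < 9 ✓
  (4) -1 > -6 ✓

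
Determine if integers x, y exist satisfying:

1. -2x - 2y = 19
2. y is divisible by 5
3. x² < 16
No

Even the single constraint (-2x - 2y = 19) is infeasible over the integers.

  - -2x - 2y = 19: every term on the left is divisible by 2, so the LHS ≡ 0 (mod 2), but the RHS 19 is not — no integer solution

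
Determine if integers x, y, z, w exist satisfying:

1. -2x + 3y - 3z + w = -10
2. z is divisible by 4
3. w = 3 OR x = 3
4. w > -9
Yes

Take x = -1, y = -5, z = 0, w = 3. Substituting into each constraint:
  (1) -2(-1) + 3(-5) - 3(0) + 3 = -10 ✓
  (2) 0 = 4 × 0, remainder 0 ✓
  (3) w = 3, target 3 ✓ (first branch holds)
  (4) 3 > -9 ✓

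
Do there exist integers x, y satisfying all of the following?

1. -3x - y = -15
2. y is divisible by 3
Yes

Take x = 5, y = 0. Substituting into each constraint:
  (1) -3(5) + 0 = -15 ✓
  (2) 0 = 3 × 0, remainder 0 ✓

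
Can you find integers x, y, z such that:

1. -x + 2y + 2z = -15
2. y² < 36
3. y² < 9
Yes

Take x = 15, y = 0, z = 0. Substituting into each constraint:
  (1) (-15) + 2(0) + 2(0) = -15 ✓
  (2) y² = (0)² = 0, and 0 < 36 ✓
  (3) y² = (0)² = 0, and 0 < 9 ✓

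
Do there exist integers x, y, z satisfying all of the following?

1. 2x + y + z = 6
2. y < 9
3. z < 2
Yes

Take x = 0, y = 6, z = 0. Substituting into each constraint:
  (1) 2(0) + 6 + 0 = 6 ✓
  (2) 6 < 9 ✓
  (3) 0 < 2 ✓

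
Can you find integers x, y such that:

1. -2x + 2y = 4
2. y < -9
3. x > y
No

A contradictory subset is {-2x + 2y = 4, x > y}. No integer assignment can satisfy these jointly:

  - -2x + 2y = 4: is a linear equation tying the variables together
  - x > y: bounds one variable relative to another variable

From the equation, x − y = -2, i.e. x − y = -2; but x > y requires x − y ≥ 1. Contradiction.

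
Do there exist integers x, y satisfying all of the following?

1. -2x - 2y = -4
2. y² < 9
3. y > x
Yes

Take x = 0, y = 2. Substituting into each constraint:
  (1) -2(0) - 2(2) = -4 ✓
  (2) y² = (2)² = 4, and 4 < 9 ✓
  (3) 2 > 0 ✓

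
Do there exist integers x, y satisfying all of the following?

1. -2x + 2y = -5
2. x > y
No

Even the single constraint (-2x + 2y = -5) is infeasible over the integers.

  - -2x + 2y = -5: every term on the left is divisible by 2, so the LHS ≡ 0 (mod 2), but the RHS -5 is not — no integer solution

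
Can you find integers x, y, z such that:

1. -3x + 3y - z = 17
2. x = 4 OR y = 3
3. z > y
Yes

Take x = -4, y = 3, z = 4. Substituting into each constraint:
  (1) -3(-4) + 3(3) + (-4) = 17 ✓
  (2) y = 3, target 3 ✓ (second branch holds)
  (3) 4 > 3 ✓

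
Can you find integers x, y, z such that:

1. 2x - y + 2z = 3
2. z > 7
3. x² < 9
Yes

Take x = 0, y = 13, z = 8. Substituting into each constraint:
  (1) 2(0) + (-13) + 2(8) = 3 ✓
  (2) 8 > 7 ✓
  (3) x² = (0)² = 0, and 0 < 9 ✓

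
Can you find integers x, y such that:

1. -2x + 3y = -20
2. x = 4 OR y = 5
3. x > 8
No

The full constraint system is jointly infeasible over the integers. Each constraint and what it forces:

  - -2x + 3y = -20: is a linear equation tying the variables together
  - x = 4 OR y = 5: forces a choice: either x = 4 or y = 5
  - x > 8: bounds one variable relative to a constant

Split on the disjunction (x = 4 OR y = 5):
  • If x = 4: this contradicts the bound x ≥ 9.
  • If y = 5: with y = 5, every remaining term of the linear equation is divisible by 2, so the left side is ≡ 0 (mod 2); but the right side -35 ≡ 1 (mod 2). No integers can satisfy it.
Both branches are infeasible, so the system has no integer solution.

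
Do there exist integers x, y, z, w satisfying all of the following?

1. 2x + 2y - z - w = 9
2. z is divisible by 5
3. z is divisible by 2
Yes

Take x = 0, y = 5, z = 0, w = 1. Substituting into each constraint:
  (1) 2(0) + 2(5) + 0 + (-1) = 9 ✓
  (2) 0 = 5 × 0, remainder 0 ✓
  (3) 0 = 2 × 0, remainder 0 ✓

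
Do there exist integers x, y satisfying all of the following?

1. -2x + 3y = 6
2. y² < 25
Yes

Take x = 0, y = 2. Substituting into each constraint:
  (1) -2(0) + 3(2) = 6 ✓
  (2) y² = (2)² = 4, and 4 < 25 ✓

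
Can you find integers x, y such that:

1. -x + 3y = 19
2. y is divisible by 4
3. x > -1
Yes

Take x = 5, y = 8. Substituting into each constraint:
  (1) (-5) + 3(8) = 19 ✓
  (2) 8 = 4 × 2, remainder 0 ✓
  (3) 5 > -1 ✓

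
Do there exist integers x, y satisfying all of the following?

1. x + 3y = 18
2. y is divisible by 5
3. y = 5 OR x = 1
Yes

Take x = 3, y = 5. Substituting into each constraint:
  (1) 3 + 3(5) = 18 ✓
  (2) 5 = 5 × 1, remainder 0 ✓
  (3) y = 5, target 5 ✓ (first branch holds)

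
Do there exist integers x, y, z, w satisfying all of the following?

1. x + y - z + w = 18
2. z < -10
Yes

Take x = 0, y = 0, z = -18, w = 0. Substituting into each constraint:
  (1) 0 + 0 + 18 + 0 = 18 ✓
  (2) -18 < -10 ✓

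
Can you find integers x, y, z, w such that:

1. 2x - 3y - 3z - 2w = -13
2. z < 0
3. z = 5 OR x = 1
Yes

Take x = 1, y = 0, z = -1, w = 9. Substituting into each constraint:
  (1) 2(1) - 3(0) - 3(-1) - 2(9) = -13 ✓
  (2) -1 < 0 ✓
  (3) x = 1, target 1 ✓ (second branch holds)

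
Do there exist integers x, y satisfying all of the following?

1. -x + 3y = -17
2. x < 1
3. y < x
Yes

Take x = -1, y = -6. Substituting into each constraint:
  (1) 1 + 3(-6) = -17 ✓
  (2) -1 < 1 ✓
  (3) -6 < -1 ✓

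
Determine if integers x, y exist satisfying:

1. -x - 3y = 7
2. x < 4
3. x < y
Yes

Take x = -4, y = -1. Substituting into each constraint:
  (1) 4 - 3(-1) = 7 ✓
  (2) -4 < 4 ✓
  (3) -4 < -1 ✓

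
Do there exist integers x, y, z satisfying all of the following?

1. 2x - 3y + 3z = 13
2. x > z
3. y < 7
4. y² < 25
Yes

Take x = 2, y = -2, z = 1. Substituting into each constraint:
  (1) 2(2) - 3(-2) + 3(1) = 13 ✓
  (2) 2 > 1 ✓
  (3) -2 < 7 ✓
  (4) y² = (-2)² = 4, and 4 < 25 ✓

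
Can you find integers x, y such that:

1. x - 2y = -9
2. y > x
Yes

Take x = 7, y = 8. Substituting into each constraint:
  (1) 7 - 2(8) = -9 ✓
  (2) 8 > 7 ✓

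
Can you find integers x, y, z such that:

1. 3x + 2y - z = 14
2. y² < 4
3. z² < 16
Yes

Take x = 4, y = 1, z = 0. Substituting into each constraint:
  (1) 3(4) + 2(1) + 0 = 14 ✓
  (2) y² = (1)² = 1, and 1 < 4 ✓
  (3) z² = (0)² = 0, and 0 < 16 ✓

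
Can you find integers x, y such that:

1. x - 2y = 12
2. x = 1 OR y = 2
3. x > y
Yes

Take x = 16, y = 2. Substituting into each constraint:
  (1) 16 - 2(2) = 12 ✓
  (2) y = 2, target 2 ✓ (second branch holds)
  (3) 16 > 2 ✓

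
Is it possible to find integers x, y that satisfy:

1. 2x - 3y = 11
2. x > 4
Yes

Take x = 7, y = 1. Substituting into each constraint:
  (1) 2(7) - 3(1) = 11 ✓
  (2) 7 > 4 ✓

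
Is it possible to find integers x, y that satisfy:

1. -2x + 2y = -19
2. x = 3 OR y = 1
No

Even the single constraint (-2x + 2y = -19) is infeasible over the integers.

  - -2x + 2y = -19: every term on the left is divisible by 2, so the LHS ≡ 0 (mod 2), but the RHS -19 is not — no integer solution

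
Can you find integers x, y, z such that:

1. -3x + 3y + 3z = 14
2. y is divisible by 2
No

Even the single constraint (-3x + 3y + 3z = 14) is infeasible over the integers.

  - -3x + 3y + 3z = 14: every term on the left is divisible by 3, so the LHS ≡ 0 (mod 3), but the RHS 14 is not — no integer solution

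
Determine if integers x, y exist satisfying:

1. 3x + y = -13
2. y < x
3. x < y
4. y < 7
No

A contradictory subset is {y < x, x < y}. No integer assignment can satisfy these jointly:

  - y < x: bounds one variable relative to another variable
  - x < y: bounds one variable relative to another variable

Direct contradiction: x > y and y > x cannot both hold.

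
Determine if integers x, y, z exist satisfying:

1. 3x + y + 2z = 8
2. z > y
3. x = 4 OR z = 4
Yes

Take x = -1, y = 3, z = 4. Substituting into each constraint:
  (1) 3(-1) + 3 + 2(4) = 8 ✓
  (2) 4 > 3 ✓
  (3) z = 4, target 4 ✓ (second branch holds)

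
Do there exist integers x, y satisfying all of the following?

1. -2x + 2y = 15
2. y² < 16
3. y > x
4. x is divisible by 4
No

Even the single constraint (-2x + 2y = 15) is infeasible over the integers.

  - -2x + 2y = 15: every term on the left is divisible by 2, so the LHS ≡ 0 (mod 2), but the RHS 15 is not — no integer solution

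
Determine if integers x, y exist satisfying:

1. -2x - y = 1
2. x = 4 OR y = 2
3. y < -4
Yes

Take x = 4, y = -9. Substituting into each constraint:
  (1) -2(4) + 9 = 1 ✓
  (2) x = 4, target 4 ✓ (first branch holds)
  (3) -9 < -4 ✓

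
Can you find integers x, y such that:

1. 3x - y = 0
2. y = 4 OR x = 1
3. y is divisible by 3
Yes

Take x = 1, y = 3. Substituting into each constraint:
  (1) 3(1) + (-3) = 0 ✓
  (2) x = 1, target 1 ✓ (second branch holds)
  (3) 3 = 3 × 1, remainder 0 ✓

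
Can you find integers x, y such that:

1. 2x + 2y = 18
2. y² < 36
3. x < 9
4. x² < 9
No

A contradictory subset is {2x + 2y = 18, y² < 36, x² < 9}. No integer assignment can satisfy these jointly:

  - 2x + 2y = 18: is a linear equation tying the variables together
  - y² < 36: restricts y to |y| ≤ 5
  - x² < 9: restricts x to |x| ≤ 2

Range argument: with x ∈ [-2, 2], y ∈ [-5, 5], the left side of the equation is at most 14, but the right side is 18 > 14. No integer solution exists.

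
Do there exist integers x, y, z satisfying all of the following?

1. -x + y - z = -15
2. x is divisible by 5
Yes

Take x = 0, y = -15, z = 0. Substituting into each constraint:
  (1) 0 + (-15) + 0 = -15 ✓
  (2) 0 = 5 × 0, remainder 0 ✓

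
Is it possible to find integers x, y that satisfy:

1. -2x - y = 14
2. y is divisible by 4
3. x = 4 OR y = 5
No

The full constraint system is jointly infeasible over the integers. Each constraint and what it forces:

  - -2x - y = 14: is a linear equation tying the variables together
  - y is divisible by 4: restricts y to multiples of 4
  - x = 4 OR y = 5: forces a choice: either x = 4 or y = 5

Split on the disjunction (x = 4 OR y = 5):
  • If x = 4: with x = 4, writing y = 4y', every remaining term of the linear equation is divisible by 4, so the left side is ≡ 0 (mod 4); but the right side 22 ≡ 2 (mod 4). No integers can satisfy it.
  • If y = 5: this contradicts the divisibility constraint — 5 is not a multiple of 4.
Both branches are infeasible, so the system has no integer solution.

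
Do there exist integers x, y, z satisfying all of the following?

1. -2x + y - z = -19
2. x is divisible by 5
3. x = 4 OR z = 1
Yes

Take x = 5, y = -8, z = 1. Substituting into each constraint:
  (1) -2(5) + (-8) + (-1) = -19 ✓
  (2) 5 = 5 × 1, remainder 0 ✓
  (3) z = 1, target 1 ✓ (second branch holds)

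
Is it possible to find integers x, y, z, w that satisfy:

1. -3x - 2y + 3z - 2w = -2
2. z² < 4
Yes

Take x = 0, y = 1, z = 0, w = 0. Substituting into each constraint:
  (1) -3(0) - 2(1) + 3(0) - 2(0) = -2 ✓
  (2) z² = (0)² = 0, and 0 < 4 ✓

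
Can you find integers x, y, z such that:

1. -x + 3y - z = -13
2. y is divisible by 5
Yes

Take x = 13, y = 0, z = 0. Substituting into each constraint:
  (1) (-13) + 3(0) + 0 = -13 ✓
  (2) 0 = 5 × 0, remainder 0 ✓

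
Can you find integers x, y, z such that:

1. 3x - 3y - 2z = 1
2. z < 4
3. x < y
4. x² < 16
Yes

Take x = -1, y = 0, z = -2. Substituting into each constraint:
  (1) 3(-1) - 3(0) - 2(-2) = 1 ✓
  (2) -2 < 4 ✓
  (3) -1 < 0 ✓
  (4) x² = (-1)² = 1, and 1 < 16 ✓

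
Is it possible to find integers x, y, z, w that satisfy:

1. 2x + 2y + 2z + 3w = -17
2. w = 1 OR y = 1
Yes

Take x = 1, y = 1, z = 0, w = -7. Substituting into each constraint:
  (1) 2(1) + 2(1) + 2(0) + 3(-7) = -17 ✓
  (2) y = 1, target 1 ✓ (second branch holds)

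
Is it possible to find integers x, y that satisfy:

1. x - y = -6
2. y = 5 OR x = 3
Yes

Take x = 3, y = 9. Substituting into each constraint:
  (1) 3 + (-9) = -6 ✓
  (2) x = 3, target 3 ✓ (second branch holds)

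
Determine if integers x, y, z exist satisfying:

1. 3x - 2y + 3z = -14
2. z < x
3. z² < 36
Yes

Take x = 0, y = 4, z = -2. Substituting into each constraint:
  (1) 3(0) - 2(4) + 3(-2) = -14 ✓
  (2) -2 < 0 ✓
  (3) z² = (-2)² = 4, and 4 < 36 ✓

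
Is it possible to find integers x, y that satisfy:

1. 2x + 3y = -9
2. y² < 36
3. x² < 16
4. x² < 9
Yes

Take x = 0, y = -3. Substituting into each constraint:
  (1) 2(0) + 3(-3) = -9 ✓
  (2) y² = (-3)² = 9, and 9 < 36 ✓
  (3) x² = (0)² = 0, and 0 < 16 ✓
  (4) x² = (0)² = 0, and 0 < 9 ✓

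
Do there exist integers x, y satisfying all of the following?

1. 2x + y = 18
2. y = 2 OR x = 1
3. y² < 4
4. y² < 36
No

A contradictory subset is {2x + y = 18, y = 2 OR x = 1, y² < 4}. No integer assignment can satisfy these jointly:

  - 2x + y = 18: is a linear equation tying the variables together
  - y = 2 OR x = 1: forces a choice: either y = 2 or x = 1
  - y² < 4: restricts y to |y| ≤ 1

Split on the disjunction (y = 2 OR x = 1):
  • If y = 2: this contradicts y² < 4, which requires |y| ≤ 1.
  • If x = 1: the equation forces y = 16, but y² < 4 requires |y| ≤ 1.
Both branches are infeasible, so the system has no integer solution.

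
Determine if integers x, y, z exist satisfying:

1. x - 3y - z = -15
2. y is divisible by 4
Yes

Take x = -15, y = 0, z = 0. Substituting into each constraint:
  (1) (-15) - 3(0) + 0 = -15 ✓
  (2) 0 = 4 × 0, remainder 0 ✓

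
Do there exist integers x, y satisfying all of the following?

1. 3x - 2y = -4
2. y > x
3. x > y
No

A contradictory subset is {y > x, x > y}. No integer assignment can satisfy these jointly:

  - y > x: bounds one variable relative to another variable
  - x > y: bounds one variable relative to another variable

Direct contradiction: y > x and x > y cannot both hold.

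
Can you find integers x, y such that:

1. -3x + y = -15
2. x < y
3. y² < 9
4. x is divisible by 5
No

A contradictory subset is {-3x + y = -15, x < y, y² < 9}. No integer assignment can satisfy these jointly:

  - -3x + y = -15: is a linear equation tying the variables together
  - x < y: bounds one variable relative to another variable
  - y² < 9: restricts y to |y| ≤ 2

Propagating the comparison: x < y and y ≤ 2 give x ≤ 1. Range argument: with x ∈ [−∞, 1], y ∈ [-2, 2], the left side of the equation is at least -5, but the right side is -15 < -5. No integer solution exists.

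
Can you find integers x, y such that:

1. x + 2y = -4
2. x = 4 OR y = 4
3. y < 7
Yes

Take x = -12, y = 4. Substituting into each constraint:
  (1) (-12) + 2(4) = -4 ✓
  (2) y = 4, target 4 ✓ (second branch holds)
  (3) 4 < 7 ✓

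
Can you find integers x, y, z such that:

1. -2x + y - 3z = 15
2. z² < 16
Yes

Take x = -7, y = 1, z = 0. Substituting into each constraint:
  (1) -2(-7) + 1 - 3(0) = 15 ✓
  (2) z² = (0)² = 0, and 0 < 16 ✓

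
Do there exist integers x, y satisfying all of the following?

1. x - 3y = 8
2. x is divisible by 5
Yes

Take x = 20, y = 4. Substituting into each constraint:
  (1) 20 - 3(4) = 8 ✓
  (2) 20 = 5 × 4, remainder 0 ✓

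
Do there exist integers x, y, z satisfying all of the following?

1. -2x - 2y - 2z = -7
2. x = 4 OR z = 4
No

Even the single constraint (-2x - 2y - 2z = -7) is infeasible over the integers.

  - -2x - 2y - 2z = -7: every term on the left is divisible by 2, so the LHS ≡ 0 (mod 2), but the RHS -7 is not — no integer solution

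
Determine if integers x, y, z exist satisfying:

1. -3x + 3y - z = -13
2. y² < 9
Yes

Take x = 0, y = 0, z = 13. Substituting into each constraint:
  (1) -3(0) + 3(0) + (-13) = -13 ✓
  (2) y² = (0)² = 0, and 0 < 9 ✓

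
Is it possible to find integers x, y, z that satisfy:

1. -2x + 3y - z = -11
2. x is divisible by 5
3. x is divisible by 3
Yes

Take x = 0, y = 0, z = 11. Substituting into each constraint:
  (1) -2(0) + 3(0) + (-11) = -11 ✓
  (2) 0 = 5 × 0, remainder 0 ✓
  (3) 0 = 3 × 0, remainder 0 ✓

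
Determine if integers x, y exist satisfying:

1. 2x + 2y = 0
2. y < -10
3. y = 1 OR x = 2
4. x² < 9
No

A contradictory subset is {2x + 2y = 0, y < -10, y = 1 OR x = 2}. No integer assignment can satisfy these jointly:

  - 2x + 2y = 0: is a linear equation tying the variables together
  - y < -10: bounds one variable relative to a constant
  - y = 1 OR x = 2: forces a choice: either y = 1 or x = 2

Split on the disjunction (y = 1 OR x = 2):
  • If y = 1: this contradicts the bound y ≤ -11.
  • If x = 2: the equation forces y = -2, which contradicts the bound y ≤ -11.
Both branches are infeasible, so the system has no integer solution.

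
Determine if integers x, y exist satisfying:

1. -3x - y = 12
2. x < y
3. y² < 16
Yes

Take x = -4, y = 0. Substituting into each constraint:
  (1) -3(-4) + 0 = 12 ✓
  (2) -4 < 0 ✓
  (3) y² = (0)² = 0, and 0 < 16 ✓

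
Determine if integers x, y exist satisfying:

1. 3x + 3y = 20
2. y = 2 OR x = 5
No

Even the single constraint (3x + 3y = 20) is infeasible over the integers.

  - 3x + 3y = 20: every term on the left is divisible by 3, so the LHS ≡ 0 (mod 3), but the RHS 20 is not — no integer solution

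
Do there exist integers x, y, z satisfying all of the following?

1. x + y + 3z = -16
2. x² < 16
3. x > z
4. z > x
No

A contradictory subset is {x > z, z > x}. No integer assignment can satisfy these jointly:

  - x > z: bounds one variable relative to another variable
  - z > x: bounds one variable relative to another variable

Direct contradiction: x > z and z > x cannot both hold.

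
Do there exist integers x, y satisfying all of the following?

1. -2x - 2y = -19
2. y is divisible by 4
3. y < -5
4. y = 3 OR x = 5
No

Even the single constraint (-2x - 2y = -19) is infeasible over the integers.

  - -2x - 2y = -19: every term on the left is divisible by 2, so the LHS ≡ 0 (mod 2), but the RHS -19 is not — no integer solution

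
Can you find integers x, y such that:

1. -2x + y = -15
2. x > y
Yes

Take x = 14, y = 13. Substituting into each constraint:
  (1) -2(14) + 13 = -15 ✓
  (2) 14 > 13 ✓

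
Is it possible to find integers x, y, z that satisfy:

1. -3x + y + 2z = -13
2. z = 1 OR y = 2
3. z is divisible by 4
Yes

Take x = 5, y = 2, z = 0. Substituting into each constraint:
  (1) -3(5) + 2 + 2(0) = -13 ✓
  (2) y = 2, target 2 ✓ (second branch holds)
  (3) 0 = 4 × 0, remainder 0 ✓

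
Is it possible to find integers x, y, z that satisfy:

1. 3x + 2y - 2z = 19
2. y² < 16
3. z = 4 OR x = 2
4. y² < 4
Yes

Take x = 9, y = 0, z = 4. Substituting into each constraint:
  (1) 3(9) + 2(0) - 2(4) = 19 ✓
  (2) y² = (0)² = 0, and 0 < 16 ✓
  (3) z = 4, target 4 ✓ (first branch holds)
  (4) y² = (0)² = 0, and 0 < 4 ✓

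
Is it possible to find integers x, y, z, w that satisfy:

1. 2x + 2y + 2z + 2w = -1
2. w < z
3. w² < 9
No

Even the single constraint (2x + 2y + 2z + 2w = -1) is infeasible over the integers.

  - 2x + 2y + 2z + 2w = -1: every term on the left is divisible by 2, so the LHS ≡ 0 (mod 2), but the RHS -1 is not — no integer solution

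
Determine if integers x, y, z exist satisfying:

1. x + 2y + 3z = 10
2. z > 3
Yes

Take x = -2, y = 0, z = 4. Substituting into each constraint:
  (1) (-2) + 2(0) + 3(4) = 10 ✓
  (2) 4 > 3 ✓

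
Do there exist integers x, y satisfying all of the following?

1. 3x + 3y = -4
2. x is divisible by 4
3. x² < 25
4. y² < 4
No

Even the single constraint (3x + 3y = -4) is infeasible over the integers.

  - 3x + 3y = -4: every term on the left is divisible by 3, so the LHS ≡ 0 (mod 3), but the RHS -4 is not — no integer solution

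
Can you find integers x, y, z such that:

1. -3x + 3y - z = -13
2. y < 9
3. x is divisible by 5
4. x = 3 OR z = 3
No

A contradictory subset is {-3x + 3y - z = -13, x is divisible by 5, x = 3 OR z = 3}. No integer assignment can satisfy these jointly:

  - -3x + 3y - z = -13: is a linear equation tying the variables together
  - x is divisible by 5: restricts x to multiples of 5
  - x = 3 OR z = 3: forces a choice: either x = 3 or z = 3

Split on the disjunction (x = 3 OR z = 3):
  • If x = 3: this contradicts the divisibility constraint — 3 is not a multiple of 5.
  • If z = 3: with z = 3, writing x = 5x', every remaining term of the linear equation is divisible by 3, so the left side is ≡ 0 (mod 3); but the right side -10 ≡ 2 (mod 3). No integers can satisfy it.
Both branches are infeasible, so the system has no integer solution.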